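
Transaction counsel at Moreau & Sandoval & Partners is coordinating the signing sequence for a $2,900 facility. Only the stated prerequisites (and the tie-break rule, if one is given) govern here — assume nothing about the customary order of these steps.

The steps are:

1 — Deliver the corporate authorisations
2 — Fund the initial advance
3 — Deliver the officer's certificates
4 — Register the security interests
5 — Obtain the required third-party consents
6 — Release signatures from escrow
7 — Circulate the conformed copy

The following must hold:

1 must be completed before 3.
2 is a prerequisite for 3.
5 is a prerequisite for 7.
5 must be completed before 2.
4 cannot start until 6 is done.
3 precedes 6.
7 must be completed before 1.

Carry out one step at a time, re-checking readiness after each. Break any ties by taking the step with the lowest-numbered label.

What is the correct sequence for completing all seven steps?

5 → 2 → 7 → 1 → 3 → 6 → 4

Only 5 has no prerequisites, so it is first.
Ready: 2 and 7. 2 has the earlier label → 2.
7 needed 5, now all done → 7.
1 is the only step now ready → 1.
That leaves 3 as the only ready step → 3.
Next only 6 has its prerequisites met → 6.
4 needed 6, now all done → 4.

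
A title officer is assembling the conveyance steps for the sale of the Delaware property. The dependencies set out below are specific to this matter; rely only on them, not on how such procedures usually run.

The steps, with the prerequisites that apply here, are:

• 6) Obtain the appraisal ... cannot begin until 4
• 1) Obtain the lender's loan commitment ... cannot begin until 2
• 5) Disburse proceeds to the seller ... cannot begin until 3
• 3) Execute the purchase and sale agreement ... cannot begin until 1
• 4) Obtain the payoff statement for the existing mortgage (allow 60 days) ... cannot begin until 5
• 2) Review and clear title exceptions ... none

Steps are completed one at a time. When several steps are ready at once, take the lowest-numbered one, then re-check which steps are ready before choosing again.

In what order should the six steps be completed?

2, 1, 3, 5, 4, 6

Only 2 has no prerequisites, so it is first.
1 needed 2, now all done → 1.
3 needed 1, now all done → 3.
5 needed 3, now all done → 5.
4 is the only step now ready → 4.
6 needed 4, now all done → 6.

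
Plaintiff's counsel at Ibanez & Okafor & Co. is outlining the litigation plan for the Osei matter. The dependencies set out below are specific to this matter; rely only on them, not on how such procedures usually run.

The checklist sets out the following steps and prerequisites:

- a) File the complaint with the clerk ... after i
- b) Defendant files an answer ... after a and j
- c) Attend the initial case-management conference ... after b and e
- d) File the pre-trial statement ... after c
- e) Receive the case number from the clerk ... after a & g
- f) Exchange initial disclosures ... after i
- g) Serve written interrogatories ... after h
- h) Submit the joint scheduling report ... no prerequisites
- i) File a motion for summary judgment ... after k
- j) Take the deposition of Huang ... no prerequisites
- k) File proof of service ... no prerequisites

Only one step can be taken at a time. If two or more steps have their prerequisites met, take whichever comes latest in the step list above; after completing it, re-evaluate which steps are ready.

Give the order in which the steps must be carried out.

Nothing is required for k, j and h. k is listed later → k first.
i now also ready, so the ready set is {j, i, h}; j is listed later → j.
Now i and h have their prerequisites met. i is listed later, so i next.
f and a now also ready, so the ready set is {h, f, a}; h is listed later → h.
Now g, f and a have their prerequisites met. g is listed later, so g next.
Ready: f and a. f is listed later → f.
That leaves a as the only ready step → a.
Ready: e and b. e is listed later → e.
Next only b has its prerequisites met → b.
c needed e and b, now all done → c.
d needed c, now all done → d.

k, j, i, h, g, f, a, e, b, c, d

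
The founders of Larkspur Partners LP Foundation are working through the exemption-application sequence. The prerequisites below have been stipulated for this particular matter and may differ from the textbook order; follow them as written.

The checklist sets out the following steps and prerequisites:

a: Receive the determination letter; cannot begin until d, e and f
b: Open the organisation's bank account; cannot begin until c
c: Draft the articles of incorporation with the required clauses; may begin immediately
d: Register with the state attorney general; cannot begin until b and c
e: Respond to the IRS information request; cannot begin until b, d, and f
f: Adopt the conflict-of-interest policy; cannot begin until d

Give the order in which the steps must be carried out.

c, b, d, f, e, a

c is the only step with nothing outstanding, so it goes first.
Next only b has its prerequisites met → b.
d needed b and c, now all done → d.
That leaves f as the only ready step → f.
e needed b, d and f, now all done → e.
a needed d, e and f, now all done → a.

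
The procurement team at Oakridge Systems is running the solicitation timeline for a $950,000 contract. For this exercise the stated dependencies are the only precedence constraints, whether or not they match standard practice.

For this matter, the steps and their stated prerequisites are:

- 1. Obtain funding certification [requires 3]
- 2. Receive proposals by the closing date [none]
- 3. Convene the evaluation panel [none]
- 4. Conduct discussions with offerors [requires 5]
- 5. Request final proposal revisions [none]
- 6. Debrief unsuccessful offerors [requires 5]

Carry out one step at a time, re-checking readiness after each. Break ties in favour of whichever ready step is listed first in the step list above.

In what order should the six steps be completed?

Nothing is required for 2, 3 and 5. 2 is listed earlier → 2 first.
Now 3 and 5 have their prerequisites met. 3 is listed earlier, so 3 next.
1 and 5 are both available; 1 is listed earlier → 1.
That leaves 5 as the only ready step → 5.
Ready: 4 and 6. 4 is listed earlier → 4.
Next only 6 has its prerequisites met → 6.

2 3 1 5 4 6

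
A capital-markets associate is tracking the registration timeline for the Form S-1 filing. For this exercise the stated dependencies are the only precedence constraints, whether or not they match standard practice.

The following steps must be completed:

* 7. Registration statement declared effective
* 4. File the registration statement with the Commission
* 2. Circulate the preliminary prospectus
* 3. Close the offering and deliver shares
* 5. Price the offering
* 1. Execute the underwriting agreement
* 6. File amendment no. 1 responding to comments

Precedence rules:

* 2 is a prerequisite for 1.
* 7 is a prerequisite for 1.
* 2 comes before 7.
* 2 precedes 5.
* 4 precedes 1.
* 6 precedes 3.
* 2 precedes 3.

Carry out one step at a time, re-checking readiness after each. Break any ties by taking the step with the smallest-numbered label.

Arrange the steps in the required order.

2, 4, 5, 6, 3, 7, 1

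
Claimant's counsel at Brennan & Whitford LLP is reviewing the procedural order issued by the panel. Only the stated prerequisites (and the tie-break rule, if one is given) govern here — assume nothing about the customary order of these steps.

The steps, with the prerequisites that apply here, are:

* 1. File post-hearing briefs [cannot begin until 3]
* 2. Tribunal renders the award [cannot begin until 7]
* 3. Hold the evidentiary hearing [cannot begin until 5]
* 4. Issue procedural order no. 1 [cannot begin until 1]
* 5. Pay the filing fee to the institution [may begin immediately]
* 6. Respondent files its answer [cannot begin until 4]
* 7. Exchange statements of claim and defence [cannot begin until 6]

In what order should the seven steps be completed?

5 is the only step with nothing outstanding, so it goes first.
That leaves 3 as the only ready step → 3.
That leaves 1 as the only ready step → 1.
Next only 4 has its prerequisites met → 4.
6 needed 4, now all done → 6.
7 is the only step now ready → 7.
2 needed 7, now all done → 2.

5, 3, 1, 4, 6, 7, 2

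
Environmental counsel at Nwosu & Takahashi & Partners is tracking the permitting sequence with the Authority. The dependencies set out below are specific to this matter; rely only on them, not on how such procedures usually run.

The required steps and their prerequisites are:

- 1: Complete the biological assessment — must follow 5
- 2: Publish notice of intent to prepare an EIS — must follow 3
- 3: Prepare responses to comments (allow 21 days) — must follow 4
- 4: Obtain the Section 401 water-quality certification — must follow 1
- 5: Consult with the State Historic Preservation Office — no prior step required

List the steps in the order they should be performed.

Only 5 has no prerequisites, so it is first.
1 needed 5, now all done → 1.
4 is the only step now ready → 4.
3 needed 4, now all done → 3.
2 needed 3, now all done → 2.

5 1 4 3 2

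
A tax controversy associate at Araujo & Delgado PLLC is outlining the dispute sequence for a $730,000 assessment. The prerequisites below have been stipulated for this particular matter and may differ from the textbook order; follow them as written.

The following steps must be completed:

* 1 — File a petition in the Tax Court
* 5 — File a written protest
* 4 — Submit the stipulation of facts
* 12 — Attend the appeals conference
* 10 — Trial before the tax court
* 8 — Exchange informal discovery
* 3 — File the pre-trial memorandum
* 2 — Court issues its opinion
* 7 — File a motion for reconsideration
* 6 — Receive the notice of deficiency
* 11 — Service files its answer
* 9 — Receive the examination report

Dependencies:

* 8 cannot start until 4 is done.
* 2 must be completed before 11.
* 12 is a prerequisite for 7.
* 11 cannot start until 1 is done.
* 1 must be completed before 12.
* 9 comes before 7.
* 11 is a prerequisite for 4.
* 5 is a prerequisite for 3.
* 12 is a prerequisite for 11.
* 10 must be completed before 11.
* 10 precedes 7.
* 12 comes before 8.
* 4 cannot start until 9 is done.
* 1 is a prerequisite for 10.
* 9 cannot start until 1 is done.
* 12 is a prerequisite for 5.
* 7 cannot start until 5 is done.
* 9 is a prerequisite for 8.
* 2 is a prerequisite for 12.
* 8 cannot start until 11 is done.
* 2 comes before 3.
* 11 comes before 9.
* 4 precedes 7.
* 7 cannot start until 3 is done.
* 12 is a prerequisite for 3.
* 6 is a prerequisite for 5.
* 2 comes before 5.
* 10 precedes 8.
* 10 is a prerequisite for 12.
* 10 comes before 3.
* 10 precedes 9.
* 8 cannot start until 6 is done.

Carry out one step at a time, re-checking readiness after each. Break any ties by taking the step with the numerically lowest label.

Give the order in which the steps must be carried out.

Nothing is required for 1, 2 and 6. 1 has the earlier label → 1 first.
2, 6 and 10 are all available; 2 has the earlier label → 2.
6 and 10 are both available; 6 has the earlier label → 6.
10 needed 1, now all done → 10.
12 is the only step now ready → 12.
5 and 11 are both available; 5 has the earlier label → 5.
3 now also ready, so the ready set is {3, 11}; 3 has the earlier label → 3.
11 needed 1, 2, 10 and 12, now all done → 11.
9 is the only step now ready → 9.
Next only 4 has its prerequisites met → 4.
Ready: 7 and 8. 7 has the earlier label → 7.
Next only 8 has its prerequisites met → 8.

1 → 2 → 6 → 10 → 12 → 5 → 3 → 11 → 9 → 4 → 7 → 8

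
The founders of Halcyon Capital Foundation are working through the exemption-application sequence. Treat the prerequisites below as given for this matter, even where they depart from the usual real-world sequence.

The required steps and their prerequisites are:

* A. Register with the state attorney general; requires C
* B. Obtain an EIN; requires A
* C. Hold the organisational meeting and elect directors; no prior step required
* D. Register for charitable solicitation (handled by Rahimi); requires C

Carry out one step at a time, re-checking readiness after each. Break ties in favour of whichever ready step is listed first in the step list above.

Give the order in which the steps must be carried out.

C, A, B, D

Only C has no prerequisites, so it is first.
Ready: A and D. A is listed earlier → A.
Now B and D have their prerequisites met. B is listed earlier, so B next.
That leaves D as the only ready step → D.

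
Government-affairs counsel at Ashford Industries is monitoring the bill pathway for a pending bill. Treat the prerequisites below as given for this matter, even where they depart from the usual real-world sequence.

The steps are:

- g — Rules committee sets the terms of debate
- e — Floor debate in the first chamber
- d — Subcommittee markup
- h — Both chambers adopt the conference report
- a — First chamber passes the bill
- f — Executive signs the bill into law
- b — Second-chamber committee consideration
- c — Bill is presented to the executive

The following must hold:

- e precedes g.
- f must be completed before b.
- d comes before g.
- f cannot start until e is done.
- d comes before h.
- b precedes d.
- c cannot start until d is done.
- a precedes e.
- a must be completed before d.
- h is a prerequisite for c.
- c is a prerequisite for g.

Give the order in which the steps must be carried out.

a e f b d h c g

a has no prerequisites → a first.
e needed a, now all done → e.
f is the only step now ready → f.
b needed f, now all done → b.
d needed a and b, now all done → d.
h needed d, now all done → h.
Next only c has its prerequisites met → c.
Next only g has its prerequisites met → g.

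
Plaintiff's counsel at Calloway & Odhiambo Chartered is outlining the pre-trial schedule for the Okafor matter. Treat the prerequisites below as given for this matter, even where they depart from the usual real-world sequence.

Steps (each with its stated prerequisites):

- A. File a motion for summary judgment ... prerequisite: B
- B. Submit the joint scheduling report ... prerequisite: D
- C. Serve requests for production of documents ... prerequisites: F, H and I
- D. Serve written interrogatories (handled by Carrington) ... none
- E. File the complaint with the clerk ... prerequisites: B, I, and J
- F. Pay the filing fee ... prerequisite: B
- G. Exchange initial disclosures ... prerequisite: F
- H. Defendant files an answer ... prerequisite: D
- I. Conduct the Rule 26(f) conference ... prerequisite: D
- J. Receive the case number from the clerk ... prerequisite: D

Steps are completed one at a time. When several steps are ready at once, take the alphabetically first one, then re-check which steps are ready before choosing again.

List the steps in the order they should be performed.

D, B, A, F, G, H, I, C, J, E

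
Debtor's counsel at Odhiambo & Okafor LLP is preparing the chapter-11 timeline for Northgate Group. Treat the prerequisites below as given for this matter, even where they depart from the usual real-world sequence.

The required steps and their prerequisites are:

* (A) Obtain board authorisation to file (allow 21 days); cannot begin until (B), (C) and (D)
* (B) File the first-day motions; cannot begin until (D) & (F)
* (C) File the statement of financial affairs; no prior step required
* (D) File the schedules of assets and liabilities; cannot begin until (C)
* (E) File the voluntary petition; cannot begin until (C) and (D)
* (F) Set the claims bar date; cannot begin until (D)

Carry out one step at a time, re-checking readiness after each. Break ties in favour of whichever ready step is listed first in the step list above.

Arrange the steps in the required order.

(C) (D) (E) (F) (B) (A)

(C) has no prerequisites → (C) first.
That leaves (D) as the only ready step → (D).
Ready: (E) and (F). (E) is listed earlier → (E).
(F) needed (D), now all done → (F).
That leaves (B) as the only ready step → (B).
Next only (A) has its prerequisites met → (A).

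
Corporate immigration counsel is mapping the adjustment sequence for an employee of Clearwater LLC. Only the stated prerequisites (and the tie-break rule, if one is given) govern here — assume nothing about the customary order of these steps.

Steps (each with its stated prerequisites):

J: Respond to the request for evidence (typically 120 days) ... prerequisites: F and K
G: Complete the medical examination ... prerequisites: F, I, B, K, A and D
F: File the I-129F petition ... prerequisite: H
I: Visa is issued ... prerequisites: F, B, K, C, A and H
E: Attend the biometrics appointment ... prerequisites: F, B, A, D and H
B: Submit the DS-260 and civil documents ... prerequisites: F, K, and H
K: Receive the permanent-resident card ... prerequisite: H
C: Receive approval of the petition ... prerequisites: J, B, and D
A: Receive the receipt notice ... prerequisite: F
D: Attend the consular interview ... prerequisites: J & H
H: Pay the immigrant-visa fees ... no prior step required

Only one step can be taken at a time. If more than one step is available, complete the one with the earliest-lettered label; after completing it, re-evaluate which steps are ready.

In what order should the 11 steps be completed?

H → F → A → K → B → J → D → C → E → I → G

H is the only step with nothing outstanding, so it goes first.
Now F and K have their prerequisites met. F has the earlier label, so F next.
A now also ready, so the ready set is {A, K}; A has the earlier label → A.
Next only K has its prerequisites met → K.
Now B and J have their prerequisites met. B has the earlier label, so B next.
J needed F and K, now all done → J.
Next only D has its prerequisites met → D.
Now C and E have their prerequisites met. C has the earlier label, so C next.
I now also ready, so the ready set is {E, I}; E has the earlier label → E.
That leaves I as the only ready step → I.
G needed A, B, D, F, I and K, now all done → G.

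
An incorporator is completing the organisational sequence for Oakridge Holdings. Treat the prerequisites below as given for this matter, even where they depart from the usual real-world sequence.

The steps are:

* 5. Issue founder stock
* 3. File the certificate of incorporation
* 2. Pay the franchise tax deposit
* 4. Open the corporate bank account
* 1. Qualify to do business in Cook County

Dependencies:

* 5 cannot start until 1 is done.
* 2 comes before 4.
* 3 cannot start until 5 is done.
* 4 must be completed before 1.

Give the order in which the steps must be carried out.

2 has no prerequisites → 2 first.
Next only 4 has its prerequisites met → 4.
That leaves 1 as the only ready step → 1.
Next only 5 has its prerequisites met → 5.
Next only 3 has its prerequisites met → 3.

2 → 4 → 1 → 5 → 3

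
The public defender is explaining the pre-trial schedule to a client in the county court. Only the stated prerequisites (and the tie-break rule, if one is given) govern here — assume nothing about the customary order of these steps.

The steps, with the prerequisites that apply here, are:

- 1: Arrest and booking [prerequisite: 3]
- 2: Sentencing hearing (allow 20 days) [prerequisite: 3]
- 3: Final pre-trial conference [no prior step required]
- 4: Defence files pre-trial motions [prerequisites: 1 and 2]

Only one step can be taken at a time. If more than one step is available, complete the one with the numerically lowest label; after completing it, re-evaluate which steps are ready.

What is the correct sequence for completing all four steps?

3, 1, 2, 4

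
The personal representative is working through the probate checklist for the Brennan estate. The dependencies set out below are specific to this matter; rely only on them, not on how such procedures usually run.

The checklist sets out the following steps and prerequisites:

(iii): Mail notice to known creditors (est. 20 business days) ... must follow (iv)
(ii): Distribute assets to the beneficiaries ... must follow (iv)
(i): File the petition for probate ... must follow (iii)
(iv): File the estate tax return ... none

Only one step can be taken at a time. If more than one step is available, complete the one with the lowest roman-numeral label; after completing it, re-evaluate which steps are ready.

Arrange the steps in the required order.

(iv) → (ii) → (iii) → (i)

Only (iv) has no prerequisites, so it is first.
Now (ii) and (iii) have their prerequisites met. (ii) has the earlier label, so (ii) next.
(iii) is the only step now ready → (iii).
(i) is the only step now ready → (i).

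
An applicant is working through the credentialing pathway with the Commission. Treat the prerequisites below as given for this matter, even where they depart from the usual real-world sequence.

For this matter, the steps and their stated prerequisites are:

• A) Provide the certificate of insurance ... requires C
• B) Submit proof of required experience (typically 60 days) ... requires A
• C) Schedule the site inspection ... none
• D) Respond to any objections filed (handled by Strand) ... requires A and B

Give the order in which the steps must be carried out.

C → A → B → D

Only C has no prerequisites, so it is first.
That leaves A as the only ready step → A.
B needed A, now all done → B.
D needed A and B, now all done → D.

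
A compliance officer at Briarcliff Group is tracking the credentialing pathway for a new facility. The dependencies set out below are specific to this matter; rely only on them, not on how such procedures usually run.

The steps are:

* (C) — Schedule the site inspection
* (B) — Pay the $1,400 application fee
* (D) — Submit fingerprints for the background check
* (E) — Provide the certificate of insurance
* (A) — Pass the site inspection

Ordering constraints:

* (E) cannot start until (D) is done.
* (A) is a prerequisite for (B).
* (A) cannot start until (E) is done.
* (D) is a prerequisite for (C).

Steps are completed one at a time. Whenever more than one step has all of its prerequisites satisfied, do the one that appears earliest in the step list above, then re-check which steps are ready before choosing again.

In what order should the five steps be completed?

(D) → (C) → (E) → (A) → (B)

(D) has no prerequisites → (D) first.
Now (C) and (E) have their prerequisites met. (C) is listed earlier, so (C) next.
That leaves (E) as the only ready step → (E).
(A) is the only step now ready → (A).
(B) is the only step now ready → (B).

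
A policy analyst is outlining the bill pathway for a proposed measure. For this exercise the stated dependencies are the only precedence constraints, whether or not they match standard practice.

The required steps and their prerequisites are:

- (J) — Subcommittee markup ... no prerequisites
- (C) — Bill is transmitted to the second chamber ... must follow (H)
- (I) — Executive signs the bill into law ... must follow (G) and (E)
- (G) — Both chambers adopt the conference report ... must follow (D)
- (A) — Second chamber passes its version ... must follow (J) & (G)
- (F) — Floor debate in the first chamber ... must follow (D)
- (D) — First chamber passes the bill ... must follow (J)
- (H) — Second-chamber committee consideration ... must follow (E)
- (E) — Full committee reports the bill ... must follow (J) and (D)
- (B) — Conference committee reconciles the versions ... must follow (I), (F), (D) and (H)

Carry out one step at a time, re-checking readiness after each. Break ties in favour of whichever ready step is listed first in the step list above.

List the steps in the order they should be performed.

(J) → (D) → (G) → (A) → (F) → (E) → (I) → (H) → (C) → (B)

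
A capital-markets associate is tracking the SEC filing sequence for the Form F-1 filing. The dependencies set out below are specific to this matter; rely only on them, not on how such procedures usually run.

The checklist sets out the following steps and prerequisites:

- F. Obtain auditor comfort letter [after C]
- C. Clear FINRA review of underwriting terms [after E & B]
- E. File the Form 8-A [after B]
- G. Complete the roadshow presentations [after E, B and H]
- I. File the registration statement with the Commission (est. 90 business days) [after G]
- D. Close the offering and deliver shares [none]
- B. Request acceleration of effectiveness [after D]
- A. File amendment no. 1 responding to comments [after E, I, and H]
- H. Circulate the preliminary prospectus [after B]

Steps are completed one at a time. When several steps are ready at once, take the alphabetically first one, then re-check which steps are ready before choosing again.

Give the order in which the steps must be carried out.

Only D has no prerequisites, so it is first.
Next only B has its prerequisites met → B.
E and H are both available; E has the earlier label → E.
C now also ready, so the ready set is {C, H}; C has the earlier label → C.
F now also ready, so the ready set is {F, H}; F has the earlier label → F.
H needed B, now all done → H.
Next only G has its prerequisites met → G.
That leaves I as the only ready step → I.
A is the only step now ready → A.

D, B, E, C, F, H, G, I, A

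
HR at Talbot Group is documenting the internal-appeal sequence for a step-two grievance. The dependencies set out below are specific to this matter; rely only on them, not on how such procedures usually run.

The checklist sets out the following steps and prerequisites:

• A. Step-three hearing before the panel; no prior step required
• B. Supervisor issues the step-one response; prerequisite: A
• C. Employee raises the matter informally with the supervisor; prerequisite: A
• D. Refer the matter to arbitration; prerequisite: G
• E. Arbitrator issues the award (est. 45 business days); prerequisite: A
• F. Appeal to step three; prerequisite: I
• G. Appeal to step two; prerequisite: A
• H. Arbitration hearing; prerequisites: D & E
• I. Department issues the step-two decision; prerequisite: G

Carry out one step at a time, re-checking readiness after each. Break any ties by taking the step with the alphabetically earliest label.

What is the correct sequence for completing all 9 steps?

A, B, C, E, G, D, H, I, F

A has no prerequisites → A first.
B, C, E and G are all available; B has the earlier label → B.
Ready: C, E and G. C has the earlier label → C.
Now E and G have their prerequisites met. E has the earlier label, so E next.
G is the only step now ready → G.
Ready: D and I. D has the earlier label → D.
Ready: H and I. H has the earlier label → H.
Next only I has its prerequisites met → I.
F is the only step now ready → F.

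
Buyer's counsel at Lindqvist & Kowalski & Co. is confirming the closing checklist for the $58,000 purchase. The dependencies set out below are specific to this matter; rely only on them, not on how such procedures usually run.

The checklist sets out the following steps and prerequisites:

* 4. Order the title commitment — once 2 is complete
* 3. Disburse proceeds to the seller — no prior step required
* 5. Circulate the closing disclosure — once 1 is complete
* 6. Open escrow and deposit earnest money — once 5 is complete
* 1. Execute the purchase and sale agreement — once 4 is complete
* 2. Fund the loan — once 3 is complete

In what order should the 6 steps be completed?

3 2 4 1 5 6

3 is the only step with nothing outstanding, so it goes first.
2 needed 3, now all done → 2.
4 needed 2, now all done → 4.
1 needed 4, now all done → 1.
That leaves 5 as the only ready step → 5.
6 needed 5, now all done → 6.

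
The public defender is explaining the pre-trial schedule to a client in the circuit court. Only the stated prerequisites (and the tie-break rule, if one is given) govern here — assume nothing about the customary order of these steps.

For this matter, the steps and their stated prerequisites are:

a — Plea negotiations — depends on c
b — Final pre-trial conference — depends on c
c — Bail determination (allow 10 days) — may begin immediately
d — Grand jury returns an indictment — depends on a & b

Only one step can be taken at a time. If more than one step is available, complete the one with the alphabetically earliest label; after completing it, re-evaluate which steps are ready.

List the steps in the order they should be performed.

c → a → b → d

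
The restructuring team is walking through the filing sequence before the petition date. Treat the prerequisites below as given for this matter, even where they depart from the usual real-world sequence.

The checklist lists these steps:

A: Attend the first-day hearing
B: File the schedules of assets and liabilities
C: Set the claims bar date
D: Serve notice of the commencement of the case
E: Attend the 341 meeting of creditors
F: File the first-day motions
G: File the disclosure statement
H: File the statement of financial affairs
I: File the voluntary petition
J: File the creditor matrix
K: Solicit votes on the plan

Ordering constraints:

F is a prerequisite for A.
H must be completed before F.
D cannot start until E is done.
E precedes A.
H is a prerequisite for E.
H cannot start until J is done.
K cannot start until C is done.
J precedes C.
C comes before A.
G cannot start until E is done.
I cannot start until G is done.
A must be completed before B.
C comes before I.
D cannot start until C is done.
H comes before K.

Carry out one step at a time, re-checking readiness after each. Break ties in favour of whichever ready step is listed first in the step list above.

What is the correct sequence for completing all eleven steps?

J has no prerequisites → J first.
Ready: C and H. C is listed earlier → C.
Next only H has its prerequisites met → H.
E, F and K are all available; E is listed earlier → E.
D and G now also ready, so the ready set is {D, F, G, K}; D is listed earlier → D.
F, G and K are all available; F is listed earlier → F.
A now also ready, so the ready set is {A, G, K}; A is listed earlier → A.
Now B, G and K have their prerequisites met. B is listed earlier, so B next.
G and K are both available; G is listed earlier → G.
I now also ready, so the ready set is {I, K}; I is listed earlier → I.
K needed C and H, now all done → K.

J → C → H → E → D → F → A → B → G → I → K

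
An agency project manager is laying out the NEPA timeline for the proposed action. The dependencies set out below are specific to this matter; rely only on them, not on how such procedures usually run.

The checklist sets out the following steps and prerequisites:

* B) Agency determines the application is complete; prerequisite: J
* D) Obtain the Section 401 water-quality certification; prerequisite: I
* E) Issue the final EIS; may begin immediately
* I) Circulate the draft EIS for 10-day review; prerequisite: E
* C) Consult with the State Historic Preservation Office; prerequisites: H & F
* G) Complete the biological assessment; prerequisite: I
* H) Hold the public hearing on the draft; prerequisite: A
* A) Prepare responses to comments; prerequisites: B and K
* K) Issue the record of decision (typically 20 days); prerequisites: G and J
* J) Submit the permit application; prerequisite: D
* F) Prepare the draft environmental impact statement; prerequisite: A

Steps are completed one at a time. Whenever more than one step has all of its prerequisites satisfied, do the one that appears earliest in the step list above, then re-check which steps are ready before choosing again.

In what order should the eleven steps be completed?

E, I, D, G, J, B, K, A, H, F, C

Only E has no prerequisites, so it is first.
Next only I has its prerequisites met → I.
Now D and G have their prerequisites met. D is listed earlier, so D next.
J now also ready, so the ready set is {G, J}; G is listed earlier → G.
J needed D, now all done → J.
Now B and K have their prerequisites met. B is listed earlier, so B next.
K needed G and J, now all done → K.
A needed B and K, now all done → A.
Now H and F have their prerequisites met. H is listed earlier, so H next.
Next only F has its prerequisites met → F.
Next only C has its prerequisites met → C.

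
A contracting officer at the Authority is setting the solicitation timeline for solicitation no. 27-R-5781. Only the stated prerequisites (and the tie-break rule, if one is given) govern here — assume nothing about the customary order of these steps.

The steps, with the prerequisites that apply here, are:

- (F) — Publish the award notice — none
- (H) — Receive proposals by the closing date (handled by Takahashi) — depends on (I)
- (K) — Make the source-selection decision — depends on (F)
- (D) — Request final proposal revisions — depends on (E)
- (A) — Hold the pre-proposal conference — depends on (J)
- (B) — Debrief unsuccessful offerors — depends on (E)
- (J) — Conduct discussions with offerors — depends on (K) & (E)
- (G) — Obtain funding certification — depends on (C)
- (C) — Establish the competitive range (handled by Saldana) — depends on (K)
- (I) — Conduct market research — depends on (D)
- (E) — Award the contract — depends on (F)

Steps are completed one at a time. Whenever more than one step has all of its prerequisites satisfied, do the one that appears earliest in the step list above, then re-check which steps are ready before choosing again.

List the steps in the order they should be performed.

(F), (K), (C), (G), (E), (D), (B), (J), (A), (I), (H)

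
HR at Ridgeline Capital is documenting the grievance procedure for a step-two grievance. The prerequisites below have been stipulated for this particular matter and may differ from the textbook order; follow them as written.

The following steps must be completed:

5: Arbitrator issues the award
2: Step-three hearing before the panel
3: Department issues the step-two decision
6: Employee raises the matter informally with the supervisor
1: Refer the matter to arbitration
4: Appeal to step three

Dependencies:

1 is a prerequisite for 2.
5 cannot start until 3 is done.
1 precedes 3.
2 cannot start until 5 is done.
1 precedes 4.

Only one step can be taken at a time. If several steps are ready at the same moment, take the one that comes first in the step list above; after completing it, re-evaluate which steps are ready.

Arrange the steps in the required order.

6 and 1 have no prerequisites; 6 is listed earlier, so 6 is first.
1 is the only step now ready → 1.
3 and 4 are both available; 3 is listed earlier → 3.
Ready: 5 and 4. 5 is listed earlier → 5.
2 now also ready, so the ready set is {2, 4}; 2 is listed earlier → 2.
4 needed 1, now all done → 4.

6, 1, 3, 5, 2, 4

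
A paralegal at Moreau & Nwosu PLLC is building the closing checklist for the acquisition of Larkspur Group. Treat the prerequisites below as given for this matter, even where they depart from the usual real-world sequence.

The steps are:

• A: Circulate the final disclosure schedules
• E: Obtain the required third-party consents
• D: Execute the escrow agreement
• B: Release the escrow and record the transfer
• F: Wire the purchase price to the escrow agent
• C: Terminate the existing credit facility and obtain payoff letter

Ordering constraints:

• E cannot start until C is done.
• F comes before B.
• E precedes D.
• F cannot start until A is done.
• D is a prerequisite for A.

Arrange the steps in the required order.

C, E, D, A, F, B

C has no prerequisites → C first.
That leaves E as the only ready step → E.
That leaves D as the only ready step → D.
Next only A has its prerequisites met → A.
F needed A, now all done → F.
B needed F, now all done → B.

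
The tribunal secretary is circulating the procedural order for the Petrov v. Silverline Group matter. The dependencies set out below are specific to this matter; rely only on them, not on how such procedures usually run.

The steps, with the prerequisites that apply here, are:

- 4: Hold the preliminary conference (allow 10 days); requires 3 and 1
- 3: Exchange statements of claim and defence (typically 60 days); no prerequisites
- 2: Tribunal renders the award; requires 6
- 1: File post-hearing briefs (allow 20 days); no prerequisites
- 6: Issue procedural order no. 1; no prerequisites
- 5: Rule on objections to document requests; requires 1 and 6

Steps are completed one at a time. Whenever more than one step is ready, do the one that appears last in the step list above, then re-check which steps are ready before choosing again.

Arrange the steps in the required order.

6, 1 and 3 have no prerequisites; 6 is listed later, so 6 is first.
1, 2 and 3 are all available; 1 is listed later → 1.
5 now also ready, so the ready set is {5, 2, 3}; 5 is listed later → 5.
Now 2 and 3 have their prerequisites met. 2 is listed later, so 2 next.
3 is the only step now ready → 3.
Next only 4 has its prerequisites met → 4.

6, 1, 5, 2, 3, 4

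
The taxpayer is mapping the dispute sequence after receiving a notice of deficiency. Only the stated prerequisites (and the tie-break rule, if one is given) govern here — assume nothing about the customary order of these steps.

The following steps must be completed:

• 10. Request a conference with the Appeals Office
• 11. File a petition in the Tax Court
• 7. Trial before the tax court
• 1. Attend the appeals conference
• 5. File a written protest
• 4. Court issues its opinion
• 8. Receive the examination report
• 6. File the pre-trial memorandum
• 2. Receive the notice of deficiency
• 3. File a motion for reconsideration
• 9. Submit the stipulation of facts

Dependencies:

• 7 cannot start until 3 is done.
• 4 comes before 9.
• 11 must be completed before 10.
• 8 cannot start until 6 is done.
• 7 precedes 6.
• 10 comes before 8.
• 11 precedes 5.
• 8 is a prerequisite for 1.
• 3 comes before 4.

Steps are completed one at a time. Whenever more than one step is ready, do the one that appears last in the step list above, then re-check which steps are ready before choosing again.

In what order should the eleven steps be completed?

3, 2 and 11 have no prerequisites; 3 is listed later, so 3 is first.
4 and 7 now also ready, so the ready set is {2, 4, 7, 11}; 2 is listed later → 2.
Ready: 4, 7 and 11. 4 is listed later → 4.
Ready: 9, 7 and 11. 9 is listed later → 9.
Now 7 and 11 have their prerequisites met. 7 is listed later, so 7 next.
6 now also ready, so the ready set is {6, 11}; 6 is listed later → 6.
That leaves 11 as the only ready step → 11.
Ready: 5 and 10. 5 is listed later → 5.
10 is the only step now ready → 10.
That leaves 8 as the only ready step → 8.
1 is the only step now ready → 1.

3, 2, 4, 9, 7, 6, 11, 5, 10, 8, 1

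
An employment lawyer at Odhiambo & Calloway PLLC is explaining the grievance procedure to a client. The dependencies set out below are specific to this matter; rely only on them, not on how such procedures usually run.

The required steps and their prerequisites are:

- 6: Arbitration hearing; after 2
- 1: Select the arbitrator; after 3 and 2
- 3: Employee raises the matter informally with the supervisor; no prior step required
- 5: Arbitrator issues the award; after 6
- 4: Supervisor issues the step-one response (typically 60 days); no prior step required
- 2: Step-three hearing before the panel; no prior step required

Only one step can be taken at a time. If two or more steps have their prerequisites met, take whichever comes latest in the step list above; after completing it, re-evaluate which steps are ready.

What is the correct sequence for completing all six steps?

2 → 4 → 3 → 1 → 6 → 5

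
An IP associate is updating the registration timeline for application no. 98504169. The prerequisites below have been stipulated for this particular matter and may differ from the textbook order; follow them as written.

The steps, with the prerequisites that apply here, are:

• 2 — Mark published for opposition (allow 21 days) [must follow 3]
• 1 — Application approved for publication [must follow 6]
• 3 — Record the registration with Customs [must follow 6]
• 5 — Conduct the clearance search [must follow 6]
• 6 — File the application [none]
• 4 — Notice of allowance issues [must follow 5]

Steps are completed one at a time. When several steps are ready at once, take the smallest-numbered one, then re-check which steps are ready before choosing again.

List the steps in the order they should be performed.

6, 1, 3, 2, 5, 4

Only 6 has no prerequisites, so it is first.
1, 3 and 5 are all available; 1 has the earlier label → 1.
Now 3 and 5 have their prerequisites met. 3 has the earlier label, so 3 next.
2 now also ready, so the ready set is {2, 5}; 2 has the earlier label → 2.
5 needed 6, now all done → 5.
Next only 4 has its prerequisites met → 4.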